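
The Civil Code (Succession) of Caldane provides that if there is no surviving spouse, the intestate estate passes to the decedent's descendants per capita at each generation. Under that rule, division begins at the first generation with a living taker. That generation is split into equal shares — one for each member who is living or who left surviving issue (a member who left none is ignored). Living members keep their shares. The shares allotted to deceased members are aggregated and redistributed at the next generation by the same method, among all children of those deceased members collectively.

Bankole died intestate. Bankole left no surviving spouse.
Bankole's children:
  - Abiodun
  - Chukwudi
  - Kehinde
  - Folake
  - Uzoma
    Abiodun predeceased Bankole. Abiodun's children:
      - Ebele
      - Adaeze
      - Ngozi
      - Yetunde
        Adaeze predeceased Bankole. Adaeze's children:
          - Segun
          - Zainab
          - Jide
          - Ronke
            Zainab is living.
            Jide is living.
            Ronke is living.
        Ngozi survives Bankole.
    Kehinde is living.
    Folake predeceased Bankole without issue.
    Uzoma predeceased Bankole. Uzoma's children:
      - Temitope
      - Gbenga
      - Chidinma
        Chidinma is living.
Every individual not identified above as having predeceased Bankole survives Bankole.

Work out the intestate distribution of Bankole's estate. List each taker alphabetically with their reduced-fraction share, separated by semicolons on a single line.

Chidinma 1/14; Chukwudi 1/4; Ebele 1/14; Gbenga 1/14; Jide 1/56; Kehinde 1/4; Ngozi 1/14; Ronke 1/56; Segun 1/56; Temitope 1/14; Yetunde 1/14; Zainab 1/56

There is no surviving spouse, so the entire estate passes to Bankole's descendants per capita at each generation.
At generation 1 (Abiodun, Chukwudi, Kehinde, Uzoma) there are 4 shares of (1)/4 = 1/4 each.
Living: Chukwudi and Kehinde — each takes 1/4.
Deceased: Abiodun and Uzoma. Their combined 1/2 is pooled and carried to generation 2.
At generation 2 (Ebele, Adaeze, Ngozi, Yetunde, Temitope, Gbenga, Chidinma) there are 7 shares of (1/2)/7 = 1/14 each.
Living: Ebele, Ngozi, Yetunde, Temitope, Gbenga, and Chidinma — each takes 1/14.
Deceased: Adaeze. That 1/14 share is carried to generation 3.
At generation 3 (Segun, Zainab, Jide, Ronke) there are 4 shares of (1/14)/4 = 1/56 each.
Living: Segun, Zainab, Jide, and Ronke — each takes 1/56.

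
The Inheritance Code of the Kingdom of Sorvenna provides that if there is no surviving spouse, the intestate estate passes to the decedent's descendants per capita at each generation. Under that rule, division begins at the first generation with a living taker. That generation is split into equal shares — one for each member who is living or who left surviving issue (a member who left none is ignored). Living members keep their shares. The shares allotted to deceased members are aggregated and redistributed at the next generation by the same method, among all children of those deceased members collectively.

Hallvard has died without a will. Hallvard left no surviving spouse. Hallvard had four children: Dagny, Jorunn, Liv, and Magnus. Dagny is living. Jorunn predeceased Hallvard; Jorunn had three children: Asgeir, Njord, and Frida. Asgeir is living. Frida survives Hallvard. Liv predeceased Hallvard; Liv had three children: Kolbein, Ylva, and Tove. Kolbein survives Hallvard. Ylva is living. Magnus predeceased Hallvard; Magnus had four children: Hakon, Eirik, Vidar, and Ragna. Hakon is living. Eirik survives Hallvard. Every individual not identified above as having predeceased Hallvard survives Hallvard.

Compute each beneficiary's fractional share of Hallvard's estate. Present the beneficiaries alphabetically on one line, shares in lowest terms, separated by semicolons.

Asgeir 3/40; Dagny 1/4; Eirik 3/40; Frida 3/40; Hakon 3/40; Kolbein 3/40; Njord 3/40; Ragna 3/40; Tove 3/40; Vidar 3/40; Ylva 3/40

There is no surviving spouse, so the entire estate passes to Hallvard's descendants per capita at each generation.
At generation 1 (Dagny, Jorunn, Liv, Magnus) there are 4 shares of (1)/4 = 1/4 each.
Living: Dagny — each takes 1/4.
Deceased: Jorunn, Liv, and Magnus. Their combined 3/4 is pooled and carried to generation 2.
At generation 2 (Asgeir, Njord, Frida, Kolbein, Ylva, Tove, Hakon, Eirik, Vidar, Ragna) there are 10 shares of (3/4)/10 = 3/40 each.
Living: Asgeir, Njord, Frida, Kolbein, Ylva, Tove, Hakon, Eirik, Vidar, and Ragna — each takes 3/40.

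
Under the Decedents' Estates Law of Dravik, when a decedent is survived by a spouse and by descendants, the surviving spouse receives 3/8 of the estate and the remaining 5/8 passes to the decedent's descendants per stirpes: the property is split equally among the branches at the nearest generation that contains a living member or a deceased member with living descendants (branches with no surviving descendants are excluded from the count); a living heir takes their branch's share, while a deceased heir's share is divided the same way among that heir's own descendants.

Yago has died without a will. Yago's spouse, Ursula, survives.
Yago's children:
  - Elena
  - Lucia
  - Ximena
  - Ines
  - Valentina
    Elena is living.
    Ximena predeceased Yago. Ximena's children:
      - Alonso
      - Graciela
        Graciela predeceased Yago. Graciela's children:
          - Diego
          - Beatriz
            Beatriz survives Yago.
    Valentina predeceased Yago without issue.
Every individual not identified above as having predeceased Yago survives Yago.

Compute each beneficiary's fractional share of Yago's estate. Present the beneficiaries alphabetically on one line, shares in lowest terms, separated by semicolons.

Ursula, as surviving spouse, takes 3/8.
The remaining 5/8 passes to Yago's descendants per stirpes.
Valentina left no surviving issue, so that branch lapses and is disregarded.
The 5/8 is divided into 4 equal shares of 5/32 among Elena, Lucia, Ximena, Ines.
Elena is living and takes 5/32.
Lucia is living and takes 5/32.
Ximena predeceased; the 5/32 allotted to Ximena's branch passes to Ximena's issue by representation.
The 5/32 is divided into 2 equal shares of 5/64 among Alonso, Graciela.
Alonso is living and takes 5/64.
Graciela predeceased; the 5/64 allotted to Graciela's branch passes to Graciela's issue by representation.
The 5/64 is divided into 2 equal shares of 5/128 among Diego, Beatriz.
Diego is living and takes 5/128.
Beatriz is living and takes 5/128.
Ines is living and takes 5/32.

Alonso 5/64; Beatriz 5/128; Diego 5/128; Elena 5/32; Ines 5/32; Lucia 5/32; Ursula 3/8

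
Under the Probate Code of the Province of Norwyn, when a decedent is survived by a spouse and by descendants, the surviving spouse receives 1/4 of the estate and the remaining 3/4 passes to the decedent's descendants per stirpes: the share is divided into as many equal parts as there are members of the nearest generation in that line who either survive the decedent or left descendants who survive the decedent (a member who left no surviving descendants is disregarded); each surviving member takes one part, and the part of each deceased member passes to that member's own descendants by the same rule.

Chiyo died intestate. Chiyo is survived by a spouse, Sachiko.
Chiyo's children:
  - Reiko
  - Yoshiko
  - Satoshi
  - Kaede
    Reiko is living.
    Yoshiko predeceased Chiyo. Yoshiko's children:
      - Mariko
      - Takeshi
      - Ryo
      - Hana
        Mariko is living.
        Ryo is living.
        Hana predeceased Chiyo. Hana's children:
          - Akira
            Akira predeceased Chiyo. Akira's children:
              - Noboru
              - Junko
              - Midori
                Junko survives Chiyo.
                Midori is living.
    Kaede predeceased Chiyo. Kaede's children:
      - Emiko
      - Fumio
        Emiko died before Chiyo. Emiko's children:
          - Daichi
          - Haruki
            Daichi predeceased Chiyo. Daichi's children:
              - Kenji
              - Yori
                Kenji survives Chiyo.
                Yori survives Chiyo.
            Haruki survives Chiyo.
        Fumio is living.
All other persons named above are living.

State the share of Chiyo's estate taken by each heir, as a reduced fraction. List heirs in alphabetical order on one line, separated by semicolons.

Sachiko, as surviving spouse, takes 1/4.
The remaining 3/4 passes to Chiyo's descendants per stirpes.
The 3/4 is divided into 4 equal shares of 3/16 among Reiko, Yoshiko, Satoshi, Kaede.
Reiko is living and takes 3/16.
Yoshiko predeceased; the 3/16 allotted to Yoshiko's branch passes to Yoshiko's issue by representation.
The 3/16 is divided into 4 equal shares of 3/64 among Mariko, Takeshi, Ryo, Hana.
Mariko is living and takes 3/64.
Takeshi is living and takes 3/64.
Ryo is living and takes 3/64.
Hana predeceased; the 3/64 allotted to Hana's branch passes to Hana's issue by representation.
Akira's line is the sole branch at this level, so the full 3/64 passes to Akira's issue by representation.
The 3/64 is divided into 3 equal shares of 1/64 among Noboru, Junko, Midori.
Noboru is living and takes 1/64.
Junko is living and takes 1/64.
Midori is living and takes 1/64.
Satoshi is living and takes 3/16.
Kaede predeceased; the 3/16 allotted to Kaede's branch passes to Kaede's issue by representation.
The 3/16 is divided into 2 equal shares of 3/32 among Emiko, Fumio.
Emiko predeceased; the 3/32 allotted to Emiko's branch passes to Emiko's issue by representation.
The 3/32 is divided into 2 equal shares of 3/64 among Daichi, Haruki.
Daichi predeceased; the 3/64 allotted to Daichi's branch passes to Daichi's issue by representation.
The 3/64 is divided into 2 equal shares of 3/128 among Kenji, Yori.
Kenji is living and takes 3/128.
Yori is living and takes 3/128.
Haruki is living and takes 3/64.
Fumio is living and takes 3/32.

Fumio 3/32; Haruki 3/64; Junko 1/64; Kenji 3/128; Mariko 3/64; Midori 1/64; Noboru 1/64; Reiko 3/16; Ryo 3/64; Sachiko 1/4; Satoshi 3/16; Takeshi 3/64; Yori 3/128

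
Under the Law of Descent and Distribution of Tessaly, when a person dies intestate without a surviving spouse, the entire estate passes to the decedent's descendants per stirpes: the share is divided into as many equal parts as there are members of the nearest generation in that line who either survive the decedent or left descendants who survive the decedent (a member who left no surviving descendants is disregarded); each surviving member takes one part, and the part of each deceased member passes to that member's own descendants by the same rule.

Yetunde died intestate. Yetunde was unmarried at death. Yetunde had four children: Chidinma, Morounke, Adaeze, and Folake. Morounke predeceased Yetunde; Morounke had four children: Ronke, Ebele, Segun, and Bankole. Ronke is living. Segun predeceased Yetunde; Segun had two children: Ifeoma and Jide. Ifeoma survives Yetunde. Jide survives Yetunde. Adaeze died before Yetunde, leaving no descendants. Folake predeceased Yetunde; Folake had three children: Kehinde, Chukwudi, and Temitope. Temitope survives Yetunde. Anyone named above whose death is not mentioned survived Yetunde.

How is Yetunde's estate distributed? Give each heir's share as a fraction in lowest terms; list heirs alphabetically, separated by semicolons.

Bankole 1/12; Chidinma 1/3; Chukwudi 1/9; Ebele 1/12; Ifeoma 1/24; Jide 1/24; Kehinde 1/9; Ronke 1/12; Temitope 1/9

There is no surviving spouse, so the entire estate passes to Yetunde's descendants per stirpes.
Adaeze left no surviving issue, so that branch lapses and is disregarded.
The estate is divided into 3 equal shares of 1/3 among Chidinma, Morounke, Folake.
Chidinma is living and takes 1/3.
Morounke predeceased; the 1/3 allotted to Morounke's branch passes to Morounke's issue by representation.
The 1/3 is divided into 4 equal shares of 1/12 among Ronke, Ebele, Segun, Bankole.
Ronke is living and takes 1/12.
Ebele is living and takes 1/12.
Segun predeceased; the 1/12 allotted to Segun's branch passes to Segun's issue by representation.
The 1/12 is divided into 2 equal shares of 1/24 among Ifeoma, Jide.
Ifeoma is living and takes 1/24.
Jide is living and takes 1/24.
Bankole is living and takes 1/12.
Folake predeceased; the 1/3 allotted to Folake's branch passes to Folake's issue by representation.
The 1/3 is divided into 3 equal shares of 1/9 among Kehinde, Chukwudi, Temitope.
Kehinde is living and takes 1/9.
Chukwudi is living and takes 1/9.
Temitope is living and takes 1/9.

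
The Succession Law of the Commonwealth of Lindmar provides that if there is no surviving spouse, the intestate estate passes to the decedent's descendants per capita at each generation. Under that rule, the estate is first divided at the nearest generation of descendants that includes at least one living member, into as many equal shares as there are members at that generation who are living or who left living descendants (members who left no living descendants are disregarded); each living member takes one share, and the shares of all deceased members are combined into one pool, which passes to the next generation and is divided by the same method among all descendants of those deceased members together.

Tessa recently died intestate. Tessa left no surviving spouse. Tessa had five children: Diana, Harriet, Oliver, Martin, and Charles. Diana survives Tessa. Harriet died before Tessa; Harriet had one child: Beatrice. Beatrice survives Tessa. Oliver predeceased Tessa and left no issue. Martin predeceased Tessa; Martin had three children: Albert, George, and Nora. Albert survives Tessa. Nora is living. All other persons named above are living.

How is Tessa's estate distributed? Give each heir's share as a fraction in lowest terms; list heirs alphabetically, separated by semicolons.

Albert 1/8; Beatrice 1/8; Charles 1/4; Diana 1/4; George 1/8; Nora 1/8

There is no surviving spouse, so the entire estate passes to Tessa's descendants per capita at each generation.
At generation 1 (Diana, Harriet, Martin, Charles) there are 4 shares of (1)/4 = 1/4 each.
Living: Diana and Charles — each takes 1/4.
Deceased: Harriet and Martin. Their combined 1/2 is pooled and carried to generation 2.
At generation 2 (Beatrice, Albert, George, Nora) there are 4 shares of (1/2)/4 = 1/8 each.
Living: Beatrice, Albert, George, and Nora — each takes 1/8.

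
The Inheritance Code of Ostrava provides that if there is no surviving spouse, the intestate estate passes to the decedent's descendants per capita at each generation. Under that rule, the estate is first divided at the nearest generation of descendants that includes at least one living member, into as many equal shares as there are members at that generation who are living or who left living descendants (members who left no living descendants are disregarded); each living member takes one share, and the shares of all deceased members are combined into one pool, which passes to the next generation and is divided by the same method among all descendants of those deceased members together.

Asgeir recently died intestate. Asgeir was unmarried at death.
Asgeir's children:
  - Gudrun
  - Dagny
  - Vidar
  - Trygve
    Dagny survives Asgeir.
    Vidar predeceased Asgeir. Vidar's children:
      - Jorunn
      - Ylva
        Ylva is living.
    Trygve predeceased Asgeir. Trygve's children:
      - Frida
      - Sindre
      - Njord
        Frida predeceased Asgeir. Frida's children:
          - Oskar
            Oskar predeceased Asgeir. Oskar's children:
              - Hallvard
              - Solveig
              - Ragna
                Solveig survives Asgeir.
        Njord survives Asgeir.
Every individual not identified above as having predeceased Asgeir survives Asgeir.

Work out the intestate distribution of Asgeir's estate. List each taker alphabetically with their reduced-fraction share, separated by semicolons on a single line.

Dagny 1/4; Gudrun 1/4; Hallvard 1/30; Jorunn 1/10; Njord 1/10; Ragna 1/30; Sindre 1/10; Solveig 1/30; Ylva 1/10

There is no surviving spouse, so the entire estate passes to Asgeir's descendants per capita at each generation.
At generation 1 (Gudrun, Dagny, Vidar, Trygve) there are 4 shares of (1)/4 = 1/4 each.
Living: Gudrun and Dagny — each takes 1/4.
Deceased: Vidar and Trygve. Their combined 1/2 is pooled and carried to generation 2.
At generation 2 (Jorunn, Ylva, Frida, Sindre, Njord) there are 5 shares of (1/2)/5 = 1/10 each.
Living: Jorunn, Ylva, Sindre, and Njord — each takes 1/10.
Deceased: Frida. That 1/10 share is carried to generation 3.
At generation 3 (Oskar) there are 1 shares of (1/10)/1 = 1/10 each.
Deceased: Oskar. That 1/10 share is carried to generation 4.
At generation 4 (Hallvard, Solveig, Ragna) there are 3 shares of (1/10)/3 = 1/30 each.
Living: Hallvard, Solveig, and Ragna — each takes 1/30.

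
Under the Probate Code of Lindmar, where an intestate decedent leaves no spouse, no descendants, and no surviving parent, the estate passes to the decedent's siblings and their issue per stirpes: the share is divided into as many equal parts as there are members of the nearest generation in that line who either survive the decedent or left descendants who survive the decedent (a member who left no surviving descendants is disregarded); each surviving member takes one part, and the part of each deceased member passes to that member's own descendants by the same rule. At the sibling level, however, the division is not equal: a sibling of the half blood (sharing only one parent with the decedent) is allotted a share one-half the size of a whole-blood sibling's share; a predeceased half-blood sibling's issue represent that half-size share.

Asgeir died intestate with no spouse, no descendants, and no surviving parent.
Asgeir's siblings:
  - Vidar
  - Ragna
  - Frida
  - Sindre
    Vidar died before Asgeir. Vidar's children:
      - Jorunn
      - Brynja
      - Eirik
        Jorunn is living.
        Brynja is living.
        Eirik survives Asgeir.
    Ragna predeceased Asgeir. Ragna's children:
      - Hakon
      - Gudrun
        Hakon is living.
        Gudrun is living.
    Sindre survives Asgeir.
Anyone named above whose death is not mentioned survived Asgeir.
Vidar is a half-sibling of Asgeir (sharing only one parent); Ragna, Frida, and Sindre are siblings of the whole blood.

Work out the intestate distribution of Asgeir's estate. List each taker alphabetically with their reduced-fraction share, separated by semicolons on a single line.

No spouse, descendants, or parent survives, so the estate passes to Asgeir's siblings per stirpes.
Half-blood siblings count for one-half the weight of whole-blood siblings at the initial division.
Dividing 1 in proportion to weights (total weight 7/2): Vidar (weight 1/2) → 1/7; Ragna (weight 1) → 2/7; Frida (weight 1) → 2/7; Sindre (weight 1) → 2/7.
Vidar predeceased; the 1/7 allotted to Vidar's branch passes to Vidar's issue by representation.
The 1/7 is divided into 3 equal shares of 1/21 among Jorunn, Brynja, Eirik.
Jorunn is living and takes 1/21.
Brynja is living and takes 1/21.
Eirik is living and takes 1/21.
Ragna predeceased; the 2/7 allotted to Ragna's branch passes to Ragna's issue by representation.
The 2/7 is divided into 2 equal shares of 1/7 among Hakon, Gudrun.
Hakon is living and takes 1/7.
Gudrun is living and takes 1/7.
Frida is living and takes 2/7.
Sindre is living and takes 2/7.

Brynja 1/21; Eirik 1/21; Frida 2/7; Gudrun 1/7; Hakon 1/7; Jorunn 1/21; Sindre 2/7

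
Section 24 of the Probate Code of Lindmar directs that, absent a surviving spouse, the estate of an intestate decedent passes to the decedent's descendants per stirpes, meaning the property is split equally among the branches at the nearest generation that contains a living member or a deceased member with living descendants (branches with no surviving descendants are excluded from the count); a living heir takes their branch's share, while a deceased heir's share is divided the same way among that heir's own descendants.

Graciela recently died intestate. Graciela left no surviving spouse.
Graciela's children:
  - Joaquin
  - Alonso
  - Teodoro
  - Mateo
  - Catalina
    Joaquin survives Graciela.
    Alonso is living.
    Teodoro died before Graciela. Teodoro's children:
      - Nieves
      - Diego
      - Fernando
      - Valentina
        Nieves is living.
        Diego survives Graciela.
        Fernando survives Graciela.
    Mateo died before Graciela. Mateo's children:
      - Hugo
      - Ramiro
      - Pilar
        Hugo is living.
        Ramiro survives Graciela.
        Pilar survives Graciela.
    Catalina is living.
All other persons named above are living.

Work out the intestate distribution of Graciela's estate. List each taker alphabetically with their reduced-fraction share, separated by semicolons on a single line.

There is no surviving spouse, so the entire estate passes to Graciela's descendants per stirpes.
The estate is divided into 5 equal shares of 1/5 among Joaquin, Alonso, Teodoro, Mateo, Catalina.
Joaquin is living and takes 1/5.
Alonso is living and takes 1/5.
Teodoro predeceased; the 1/5 allotted to Teodoro's branch passes to Teodoro's issue by representation.
The 1/5 is divided into 4 equal shares of 1/20 among Nieves, Diego, Fernando, Valentina.
Nieves is living and takes 1/20.
Diego is living and takes 1/20.
Fernando is living and takes 1/20.
Valentina is living and takes 1/20.
Mateo predeceased; the 1/5 allotted to Mateo's branch passes to Mateo's issue by representation.
The 1/5 is divided into 3 equal shares of 1/15 among Hugo, Ramiro, Pilar.
Hugo is living and takes 1/15.
Ramiro is living and takes 1/15.
Pilar is living and takes 1/15.
Catalina is living and takes 1/5.

Alonso 1/5; Catalina 1/5; Diego 1/20; Fernando 1/20; Hugo 1/15; Joaquin 1/5; Nieves 1/20; Pilar 1/15; Ramiro 1/15; Valentina 1/20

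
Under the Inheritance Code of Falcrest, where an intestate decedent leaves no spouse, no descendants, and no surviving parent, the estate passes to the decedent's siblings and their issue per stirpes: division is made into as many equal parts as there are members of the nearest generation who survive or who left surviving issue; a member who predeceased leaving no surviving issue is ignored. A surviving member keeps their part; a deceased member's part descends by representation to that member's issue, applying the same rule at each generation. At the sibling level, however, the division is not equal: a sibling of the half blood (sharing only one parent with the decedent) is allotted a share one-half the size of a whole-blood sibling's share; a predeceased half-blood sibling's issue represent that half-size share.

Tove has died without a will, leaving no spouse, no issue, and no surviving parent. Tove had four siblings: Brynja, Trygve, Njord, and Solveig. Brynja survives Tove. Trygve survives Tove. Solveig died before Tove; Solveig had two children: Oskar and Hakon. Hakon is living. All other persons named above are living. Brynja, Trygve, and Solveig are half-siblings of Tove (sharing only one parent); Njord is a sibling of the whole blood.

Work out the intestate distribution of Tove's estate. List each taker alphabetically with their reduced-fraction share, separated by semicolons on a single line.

No spouse, descendants, or parent survives, so the estate passes to Tove's siblings per stirpes.
Half-blood siblings count for one-half the weight of whole-blood siblings at the initial division.
Dividing 1 in proportion to weights (total weight 5/2): Brynja (weight 1/2) → 1/5; Trygve (weight 1/2) → 1/5; Njord (weight 1) → 2/5; Solveig (weight 1/2) → 1/5.
Brynja is living and takes 1/5.
Trygve is living and takes 1/5.
Njord is living and takes 2/5.
Solveig predeceased; the 1/5 allotted to Solveig's branch passes to Solveig's issue by representation.
The 1/5 is divided into 2 equal shares of 1/10 among Oskar, Hakon.
Oskar is living and takes 1/10.
Hakon is living and takes 1/10.

Brynja 1/5; Hakon 1/10; Njord 2/5; Oskar 1/10; Trygve 1/5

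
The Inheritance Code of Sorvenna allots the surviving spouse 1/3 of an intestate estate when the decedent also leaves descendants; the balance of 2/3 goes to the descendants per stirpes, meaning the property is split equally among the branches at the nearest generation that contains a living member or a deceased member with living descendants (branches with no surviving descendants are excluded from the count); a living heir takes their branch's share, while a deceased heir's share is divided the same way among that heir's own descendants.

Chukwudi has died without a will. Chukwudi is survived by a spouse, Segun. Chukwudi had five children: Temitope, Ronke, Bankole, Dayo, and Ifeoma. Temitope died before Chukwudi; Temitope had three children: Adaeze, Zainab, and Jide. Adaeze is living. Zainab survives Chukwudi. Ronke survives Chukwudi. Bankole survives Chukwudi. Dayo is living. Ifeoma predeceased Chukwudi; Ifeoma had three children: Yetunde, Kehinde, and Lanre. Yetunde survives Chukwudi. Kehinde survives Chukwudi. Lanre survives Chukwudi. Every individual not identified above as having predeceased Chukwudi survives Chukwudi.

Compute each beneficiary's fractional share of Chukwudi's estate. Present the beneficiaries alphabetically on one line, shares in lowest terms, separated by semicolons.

Adaeze 2/45; Bankole 2/15; Dayo 2/15; Jide 2/45; Kehinde 2/45; Lanre 2/45; Ronke 2/15; Segun 1/3; Yetunde 2/45; Zainab 2/45

Segun, as surviving spouse, takes 1/3.
The remaining 2/3 passes to Chukwudi's descendants per stirpes.
The 2/3 is divided into 5 equal shares of 2/15 among Temitope, Ronke, Bankole, Dayo, Ifeoma.
Temitope predeceased; the 2/15 allotted to Temitope's branch passes to Temitope's issue by representation.
The 2/15 is divided into 3 equal shares of 2/45 among Adaeze, Zainab, Jide.
Adaeze is living and takes 2/45.
Zainab is living and takes 2/45.
Jide is living and takes 2/45.
Ronke is living and takes 2/15.
Bankole is living and takes 2/15.
Dayo is living and takes 2/15.
Ifeoma predeceased; the 2/15 allotted to Ifeoma's branch passes to Ifeoma's issue by representation.
The 2/15 is divided into 3 equal shares of 2/45 among Yetunde, Kehinde, Lanre.
Yetunde is living and takes 2/45.
Kehinde is living and takes 2/45.
Lanre is living and takes 2/45.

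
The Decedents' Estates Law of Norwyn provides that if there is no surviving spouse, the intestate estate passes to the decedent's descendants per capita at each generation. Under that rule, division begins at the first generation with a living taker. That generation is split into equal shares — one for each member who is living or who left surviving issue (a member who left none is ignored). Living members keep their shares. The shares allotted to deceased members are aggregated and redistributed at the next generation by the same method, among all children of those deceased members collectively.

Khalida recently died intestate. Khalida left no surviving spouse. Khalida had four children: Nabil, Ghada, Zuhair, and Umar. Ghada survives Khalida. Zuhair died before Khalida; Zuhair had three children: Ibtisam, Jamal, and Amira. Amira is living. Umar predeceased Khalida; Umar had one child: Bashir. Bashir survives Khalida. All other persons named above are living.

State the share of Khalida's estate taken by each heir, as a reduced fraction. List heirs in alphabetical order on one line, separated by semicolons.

Amira 1/8; Bashir 1/8; Ghada 1/4; Ibtisam 1/8; Jamal 1/8; Nabil 1/4

There is no surviving spouse, so the entire estate passes to Khalida's descendants per capita at each generation.
At generation 1 (Nabil, Ghada, Zuhair, Umar) there are 4 shares of (1)/4 = 1/4 each.
Living: Nabil and Ghada — each takes 1/4.
Deceased: Zuhair and Umar. Their combined 1/2 is pooled and carried to generation 2.
At generation 2 (Ibtisam, Jamal, Amira, Bashir) there are 4 shares of (1/2)/4 = 1/8 each.
Living: Ibtisam, Jamal, Amira, and Bashir — each takes 1/8.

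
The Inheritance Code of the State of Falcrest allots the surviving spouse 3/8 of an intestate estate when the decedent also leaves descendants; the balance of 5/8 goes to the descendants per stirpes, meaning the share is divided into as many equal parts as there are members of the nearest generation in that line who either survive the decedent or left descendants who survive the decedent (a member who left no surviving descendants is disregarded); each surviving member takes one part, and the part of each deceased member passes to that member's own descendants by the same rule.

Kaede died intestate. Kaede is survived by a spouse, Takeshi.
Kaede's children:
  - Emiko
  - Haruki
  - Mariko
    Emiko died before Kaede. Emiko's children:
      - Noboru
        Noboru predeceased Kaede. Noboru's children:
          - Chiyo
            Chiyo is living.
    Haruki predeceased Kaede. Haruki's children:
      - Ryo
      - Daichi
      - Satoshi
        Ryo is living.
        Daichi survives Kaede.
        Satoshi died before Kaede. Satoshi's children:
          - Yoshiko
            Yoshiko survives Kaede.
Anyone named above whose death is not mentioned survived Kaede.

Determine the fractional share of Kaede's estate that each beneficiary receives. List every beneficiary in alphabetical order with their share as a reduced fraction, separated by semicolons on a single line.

Chiyo 5/24; Daichi 5/72; Mariko 5/24; Ryo 5/72; Takeshi 3/8; Yoshiko 5/72

Takeshi, as surviving spouse, takes 3/8.
The remaining 5/8 passes to Kaede's descendants per stirpes.
The 5/8 is divided into 3 equal shares of 5/24 among Emiko, Haruki, Mariko.
Emiko predeceased; the 5/24 allotted to Emiko's branch passes to Emiko's issue by representation.
Noboru's line is the sole branch at this level, so the full 5/24 passes to Noboru's issue by representation.
Chiyo is the sole taker at this level and receives the full 5/24.
Haruki predeceased; the 5/24 allotted to Haruki's branch passes to Haruki's issue by representation.
The 5/24 is divided into 3 equal shares of 5/72 among Ryo, Daichi, Satoshi.
Ryo is living and takes 5/72.
Daichi is living and takes 5/72.
Satoshi predeceased; the 5/72 allotted to Satoshi's branch passes to Satoshi's issue by representation.
Yoshiko is the sole taker at this level and receives the full 5/72.
Mariko is living and takes 5/24.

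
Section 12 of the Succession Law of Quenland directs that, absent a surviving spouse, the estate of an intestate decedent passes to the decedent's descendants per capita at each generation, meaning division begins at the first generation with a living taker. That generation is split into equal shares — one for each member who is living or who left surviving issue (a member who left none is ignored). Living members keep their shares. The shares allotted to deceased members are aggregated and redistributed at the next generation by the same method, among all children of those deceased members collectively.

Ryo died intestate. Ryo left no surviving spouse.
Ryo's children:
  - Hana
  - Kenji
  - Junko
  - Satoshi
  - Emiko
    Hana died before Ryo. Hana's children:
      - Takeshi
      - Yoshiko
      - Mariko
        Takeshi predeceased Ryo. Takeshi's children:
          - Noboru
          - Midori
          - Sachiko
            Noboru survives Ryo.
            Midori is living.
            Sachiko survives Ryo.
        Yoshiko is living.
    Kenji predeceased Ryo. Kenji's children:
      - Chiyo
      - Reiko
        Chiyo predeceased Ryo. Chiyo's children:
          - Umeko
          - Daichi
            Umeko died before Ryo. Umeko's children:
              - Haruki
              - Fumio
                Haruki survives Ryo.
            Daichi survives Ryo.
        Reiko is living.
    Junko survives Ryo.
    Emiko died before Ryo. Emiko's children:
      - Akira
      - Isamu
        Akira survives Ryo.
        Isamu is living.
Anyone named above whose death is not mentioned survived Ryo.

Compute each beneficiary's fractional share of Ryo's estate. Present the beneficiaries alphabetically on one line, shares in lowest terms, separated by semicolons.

There is no surviving spouse, so the entire estate passes to Ryo's descendants per capita at each generation.
At generation 1 (Hana, Kenji, Junko, Satoshi, Emiko) there are 5 shares of (1)/5 = 1/5 each.
Living: Junko and Satoshi — each takes 1/5.
Deceased: Hana, Kenji, and Emiko. Their combined 3/5 is pooled and carried to generation 2.
At generation 2 (Takeshi, Yoshiko, Mariko, Chiyo, Reiko, Akira, Isamu) there are 7 shares of (3/5)/7 = 3/35 each.
Living: Yoshiko, Mariko, Reiko, Akira, and Isamu — each takes 3/35.
Deceased: Takeshi and Chiyo. Their combined 6/35 is pooled and carried to generation 3.
At generation 3 (Noboru, Midori, Sachiko, Umeko, Daichi) there are 5 shares of (6/35)/5 = 6/175 each.
Living: Noboru, Midori, Sachiko, and Daichi — each takes 6/175.
Deceased: Umeko. That 6/175 share is carried to generation 4.
At generation 4 (Haruki, Fumio) there are 2 shares of (6/175)/2 = 3/175 each.
Living: Haruki and Fumio — each takes 3/175.

Akira 3/35; Daichi 6/175; Fumio 3/175; Haruki 3/175; Isamu 3/35; Junko 1/5; Mariko 3/35; Midori 6/175; Noboru 6/175; Reiko 3/35; Sachiko 6/175; Satoshi 1/5; Yoshiko 3/35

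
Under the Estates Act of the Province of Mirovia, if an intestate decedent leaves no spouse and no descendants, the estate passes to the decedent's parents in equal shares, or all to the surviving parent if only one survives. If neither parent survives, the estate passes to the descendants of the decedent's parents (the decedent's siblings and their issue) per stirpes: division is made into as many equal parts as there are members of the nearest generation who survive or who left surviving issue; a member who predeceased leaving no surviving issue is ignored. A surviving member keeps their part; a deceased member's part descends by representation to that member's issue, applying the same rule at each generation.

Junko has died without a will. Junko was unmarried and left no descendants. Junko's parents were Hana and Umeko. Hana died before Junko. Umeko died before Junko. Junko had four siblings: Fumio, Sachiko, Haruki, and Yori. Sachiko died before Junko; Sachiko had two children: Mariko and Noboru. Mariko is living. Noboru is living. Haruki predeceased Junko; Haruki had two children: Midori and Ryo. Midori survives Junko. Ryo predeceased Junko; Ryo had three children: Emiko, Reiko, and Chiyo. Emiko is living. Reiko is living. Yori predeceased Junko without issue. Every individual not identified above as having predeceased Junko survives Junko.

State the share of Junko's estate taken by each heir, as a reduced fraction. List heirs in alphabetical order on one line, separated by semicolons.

Neither parent survives and there are no descendants, so the estate passes to Junko's siblings and their issue per stirpes.
Yori left no surviving issue, so that branch lapses and is disregarded.
The estate is divided into 3 equal shares of 1/3 among Fumio, Sachiko, Haruki.
Fumio is living and takes 1/3.
Sachiko predeceased; the 1/3 allotted to Sachiko's branch passes to Sachiko's issue by representation.
The 1/3 is divided into 2 equal shares of 1/6 among Mariko, Noboru.
Mariko is living and takes 1/6.
Noboru is living and takes 1/6.
Haruki predeceased; the 1/3 allotted to Haruki's branch passes to Haruki's issue by representation.
The 1/3 is divided into 2 equal shares of 1/6 among Midori, Ryo.
Midori is living and takes 1/6.
Ryo predeceased; the 1/6 allotted to Ryo's branch passes to Ryo's issue by representation.
The 1/6 is divided into 3 equal shares of 1/18 among Emiko, Reiko, Chiyo.
Emiko is living and takes 1/18.
Reiko is living and takes 1/18.
Chiyo is living and takes 1/18.

Chiyo 1/18; Emiko 1/18; Fumio 1/3; Mariko 1/6; Midori 1/6; Noboru 1/6; Reiko 1/18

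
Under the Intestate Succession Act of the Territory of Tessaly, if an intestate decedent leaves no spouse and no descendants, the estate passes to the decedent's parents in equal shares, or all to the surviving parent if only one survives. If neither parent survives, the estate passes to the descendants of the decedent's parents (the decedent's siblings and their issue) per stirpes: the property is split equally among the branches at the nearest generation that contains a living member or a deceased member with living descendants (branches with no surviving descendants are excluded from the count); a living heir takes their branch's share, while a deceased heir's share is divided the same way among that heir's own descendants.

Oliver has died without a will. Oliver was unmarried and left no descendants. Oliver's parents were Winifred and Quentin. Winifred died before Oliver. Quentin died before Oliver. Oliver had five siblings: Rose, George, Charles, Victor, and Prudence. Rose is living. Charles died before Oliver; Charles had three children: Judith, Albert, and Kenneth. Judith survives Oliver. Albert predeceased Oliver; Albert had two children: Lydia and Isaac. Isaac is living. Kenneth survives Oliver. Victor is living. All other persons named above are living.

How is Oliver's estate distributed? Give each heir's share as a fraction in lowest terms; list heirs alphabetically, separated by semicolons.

George 1/5; Isaac 1/30; Judith 1/15; Kenneth 1/15; Lydia 1/30; Prudence 1/5; Rose 1/5; Victor 1/5

Neither parent survives and there are no descendants, so the estate passes to Oliver's siblings and their issue per stirpes.
The estate is divided into 5 equal shares of 1/5 among Rose, George, Charles, Victor, Prudence.
Rose is living and takes 1/5.
George is living and takes 1/5.
Charles predeceased; the 1/5 allotted to Charles's branch passes to Charles's issue by representation.
The 1/5 is divided into 3 equal shares of 1/15 among Judith, Albert, Kenneth.
Judith is living and takes 1/15.
Albert predeceased; the 1/15 allotted to Albert's branch passes to Albert's issue by representation.
The 1/15 is divided into 2 equal shares of 1/30 among Lydia, Isaac.
Lydia is living and takes 1/30.
Isaac is living and takes 1/30.
Kenneth is living and takes 1/15.
Victor is living and takes 1/5.
Prudence is living and takes 1/5.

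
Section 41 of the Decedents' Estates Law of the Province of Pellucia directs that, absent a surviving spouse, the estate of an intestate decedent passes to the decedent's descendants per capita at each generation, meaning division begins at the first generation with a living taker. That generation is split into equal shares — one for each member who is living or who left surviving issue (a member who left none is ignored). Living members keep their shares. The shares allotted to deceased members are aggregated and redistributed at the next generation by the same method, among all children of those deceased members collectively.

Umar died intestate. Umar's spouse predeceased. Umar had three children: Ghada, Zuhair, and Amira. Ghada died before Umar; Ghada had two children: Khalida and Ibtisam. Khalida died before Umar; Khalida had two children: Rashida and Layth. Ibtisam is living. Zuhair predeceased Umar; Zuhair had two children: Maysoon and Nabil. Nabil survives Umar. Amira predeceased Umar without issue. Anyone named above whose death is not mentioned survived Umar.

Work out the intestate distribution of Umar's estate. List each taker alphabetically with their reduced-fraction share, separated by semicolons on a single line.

There is no surviving spouse, so the entire estate passes to Umar's descendants per capita at each generation.
No one at generation 1 (Ghada, Zuhair) is living; moving to the next generation.
At generation 2 (Khalida, Ibtisam, Maysoon, Nabil) there are 4 shares of (1)/4 = 1/4 each.
Living: Ibtisam, Maysoon, and Nabil — each takes 1/4.
Deceased: Khalida. That 1/4 share is carried to generation 3.
At generation 3 (Rashida, Layth) there are 2 shares of (1/4)/2 = 1/8 each.
Living: Rashida and Layth — each takes 1/8.

Ibtisam 1/4; Layth 1/8; Maysoon 1/4; Nabil 1/4; Rashida 1/8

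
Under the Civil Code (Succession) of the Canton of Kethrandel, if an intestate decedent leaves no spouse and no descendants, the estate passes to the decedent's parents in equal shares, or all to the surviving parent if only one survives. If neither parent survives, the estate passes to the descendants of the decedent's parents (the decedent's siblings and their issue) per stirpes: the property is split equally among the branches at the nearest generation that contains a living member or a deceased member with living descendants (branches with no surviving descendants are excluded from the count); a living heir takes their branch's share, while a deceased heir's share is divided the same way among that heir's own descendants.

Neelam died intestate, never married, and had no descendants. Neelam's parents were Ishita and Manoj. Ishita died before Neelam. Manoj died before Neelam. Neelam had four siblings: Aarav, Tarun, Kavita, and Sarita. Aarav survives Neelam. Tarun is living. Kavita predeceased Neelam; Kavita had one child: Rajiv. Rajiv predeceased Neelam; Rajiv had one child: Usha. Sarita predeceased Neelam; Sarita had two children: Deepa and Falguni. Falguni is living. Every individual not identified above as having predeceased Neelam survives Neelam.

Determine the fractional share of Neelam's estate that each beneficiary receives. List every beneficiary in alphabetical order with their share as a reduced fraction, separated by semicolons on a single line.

Aarav 1/4; Deepa 1/8; Falguni 1/8; Tarun 1/4; Usha 1/4

Neither parent survives and there are no descendants, so the estate passes to Neelam's siblings and their issue per stirpes.
The estate is divided into 4 equal shares of 1/4 among Aarav, Tarun, Kavita, Sarita.
Aarav is living and takes 1/4.
Tarun is living and takes 1/4.
Kavita predeceased; the 1/4 allotted to Kavita's branch passes to Kavita's issue by representation.
Rajiv's line is the sole branch at this level, so the full 1/4 passes to Rajiv's issue by representation.
Usha is the sole taker at this level and receives the full 1/4.
Sarita predeceased; the 1/4 allotted to Sarita's branch passes to Sarita's issue by representation.
The 1/4 is divided into 2 equal shares of 1/8 among Deepa, Falguni.
Deepa is living and takes 1/8.
Falguni is living and takes 1/8.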